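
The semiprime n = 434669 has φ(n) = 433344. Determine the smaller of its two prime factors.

593

φ(n) = (p−1)(q−1) = n − (p+q) + 1, so p + q = 434669 − 433344 + 1 = 1326.
p and q are the roots of t² − 1326t + 434669 = 0.
Discriminant: 1326² − 4·434669 = 1758276 − 1738676 = 19600; √19600 = 140.
q = (1326 − 140)/2 = 593, p = (1326 + 140)/2 = 733.
Check: 593 · 733 = 434669.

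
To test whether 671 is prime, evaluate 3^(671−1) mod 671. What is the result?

3^1 ≡ 3 (mod 671)
3^2 ≡ 3^2 = 9 ≡ 9 (mod 671)
3^4 ≡ 9^2 = 81 ≡ 81 (mod 671)
3^8 ≡ 81^2 = 6561 ≡ 522 (mod 671)
3^16 ≡ 522^2 = 272484 ≡ 58 (mod 671)
3^32 ≡ 58^2 = 3364 ≡ 9 (mod 671)
3^64 ≡ 9^2 = 81 ≡ 81 (mod 671)
3^128 ≡ 81^2 = 6561 ≡ 522 (mod 671)
3^256 ≡ 522^2 = 272484 ≡ 58 (mod 671)
3^512 ≡ 58^2 = 3364 ≡ 9 (mod 671)
670 = 512 + 128 + 16 + 8 + 4 + 2 in binary powers of 2.
So 3^670 ≡ 9 · 522 · 58 · 522 · 81 · 9 ≡ 1 (mod 671).
Since the result is 1, base 3 gives no evidence that 671 is composite.

1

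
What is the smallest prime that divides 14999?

14999 is odd.
Digit sum 32, not divisible by 3.
Ends in 9: not divisible by 5.
7: 14999 = 7·2142 + 5
11: 14999 = 11·1363 + 6
13: 14999 = 13·1153 + 10
17: 14999 = 17·882 + 5
19: 14999 = 19·789 + 8
23: 14999 = 23·652 + 3
29: 14999 = 29·517 + 6
31: 14999 = 31·483 + 26
37: 14999 = 37·405 + 14
41: 14999 = 41·365 + 34
43: 14999 = 43·348 + 35
47: 14999 = 47·319 + 6
53: 14999 = 53·283

53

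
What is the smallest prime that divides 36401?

89

36401 is odd.
Digit sum 14, not divisible by 3.
Ends in 1: not divisible by 5.
7: 36401 = 7·5200 + 1
11: 36401 = 11·3309 + 2
13: 36401 = 13·2800 + 1
17: 36401 = 17·2141 + 4
19: 36401 = 19·1915 + 16
23: 36401 = 23·1582 + 15
29: 36401 = 29·1255 + 6
31: 36401 = 31·1174 + 7
37: 36401 = 37·983 + 30
41: 36401 = 41·887 + 34
43: 36401 = 43·846 + 23
47: 36401 = 47·774 + 23
53: 36401 = 53·686 + 43
59: 36401 = 59·616 + 57
61: 36401 = 61·596 + 45
67: 36401 = 67·543 + 20
71: 36401 = 71·512 + 49
73: 36401 = 73·498 + 47
79: 36401 = 79·460 + 61
83: 36401 = 83·438 + 47
89: 36401 = 89·409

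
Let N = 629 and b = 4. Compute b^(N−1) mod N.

4^1 ≡ 4 (mod 629)
4^2 ≡ 4^2 = 16 ≡ 16 (mod 629)
4^4 ≡ 16^2 = 256 ≡ 256 (mod 629)
4^8 ≡ 256^2 = 65536 ≡ 120 (mod 629)
4^16 ≡ 120^2 = 14400 ≡ 562 (mod 629)
4^32 ≡ 562^2 = 315844 ≡ 86 (mod 629)
4^64 ≡ 86^2 = 7396 ≡ 477 (mod 629)
4^128 ≡ 477^2 = 227529 ≡ 460 (mod 629)
4^256 ≡ 460^2 = 211600 ≡ 256 (mod 629)
4^512 ≡ 256^2 = 65536 ≡ 120 (mod 629)
628 = 512 + 64 + 32 + 16 + 4 in binary powers of 2.
So 4^628 ≡ 120 · 477 · 86 · 562 · 256 ≡ 562 (mod 629).
Since 562 ≠ 1, base 4 is a Fermat witness: 629 is composite.

562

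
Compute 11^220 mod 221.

81

11^1 ≡ 11 (mod 221)
11^2 ≡ 11^2 = 121 ≡ 121 (mod 221)
11^4 ≡ 121^2 = 14641 ≡ 55 (mod 221)
11^8 ≡ 55^2 = 3025 ≡ 152 (mod 221)
11^16 ≡ 152^2 = 23104 ≡ 120 (mod 221)
11^32 ≡ 120^2 = 14400 ≡ 35 (mod 221)
11^64 ≡ 35^2 = 1225 ≡ 120 (mod 221)
11^128 ≡ 120^2 = 14400 ≡ 35 (mod 221)
220 = 128 + 64 + 16 + 8 + 4 in binary powers of 2.
So 11^220 ≡ 35 · 120 · 120 · 152 · 55 ≡ 81 (mod 221).
Since 81 ≠ 1, base 11 is a Fermat witness: 221 is composite.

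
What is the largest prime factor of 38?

38 = 2 · 19
19 is prime.
So 38 = 2 · 19; the largest prime factor is 19.

19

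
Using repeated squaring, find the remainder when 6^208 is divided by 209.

6^1 ≡ 6 (mod 209)
6^2 ≡ 6^2 = 36 ≡ 36 (mod 209)
6^4 ≡ 36^2 = 1296 ≡ 42 (mod 209)
6^8 ≡ 42^2 = 1764 ≡ 92 (mod 209)
6^16 ≡ 92^2 = 8464 ≡ 104 (mod 209)
6^32 ≡ 104^2 = 10816 ≡ 157 (mod 209)
6^64 ≡ 157^2 = 24649 ≡ 196 (mod 209)
6^128 ≡ 196^2 = 38416 ≡ 169 (mod 209)
208 = 128 + 64 + 16 in binary powers of 2.
So 6^208 ≡ 169 · 196 · 104 ≡ 158 (mod 209).
Since 158 ≠ 1, base 6 is a Fermat witness: 209 is composite.

158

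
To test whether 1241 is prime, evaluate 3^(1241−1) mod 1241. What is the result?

373

3^1 ≡ 3 (mod 1241)
3^2 ≡ 3^2 = 9 ≡ 9 (mod 1241)
3^4 ≡ 9^2 = 81 ≡ 81 (mod 1241)
3^8 ≡ 81^2 = 6561 ≡ 356 (mod 1241)
3^16 ≡ 356^2 = 126736 ≡ 154 (mod 1241)
3^32 ≡ 154^2 = 23716 ≡ 137 (mod 1241)
3^64 ≡ 137^2 = 18769 ≡ 154 (mod 1241)
3^128 ≡ 154^2 = 23716 ≡ 137 (mod 1241)
3^256 ≡ 137^2 = 18769 ≡ 154 (mod 1241)
3^512 ≡ 154^2 = 23716 ≡ 137 (mod 1241)
3^1024 ≡ 137^2 = 18769 ≡ 154 (mod 1241)
1240 = 1024 + 128 + 64 + 16 + 8 in binary powers of 2.
So 3^1240 ≡ 154 · 137 · 154 · 154 · 356 ≡ 373 (mod 1241).
Since 373 ≠ 1, base 3 is a Fermat witness: 1241 is composite.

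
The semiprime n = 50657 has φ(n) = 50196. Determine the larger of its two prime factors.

283

φ(n) = (p−1)(q−1) = n − (p+q) + 1, so p + q = 50657 − 50196 + 1 = 462.
p and q are the roots of t² − 462t + 50657 = 0.
Discriminant: 462² − 4·50657 = 213444 − 202628 = 10816; √10816 = 104.
q = (462 − 104)/2 = 179, p = (462 + 104)/2 = 283.
Check: 179 · 283 = 50657.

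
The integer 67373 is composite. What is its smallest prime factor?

67373 is odd.
Digit sum 26, not divisible by 3.
Ends in 3: not divisible by 5.
7: 67373 = 7·9624 + 5
11: 67373 = 11·6124 + 9
13: 67373 = 13·5182 + 7
17: 67373 = 17·3963 + 2
19: 67373 = 19·3545 + 18
23: 67373 = 23·2929 + 6
29: 67373 = 29·2323 + 6
31: 67373 = 31·2173 + 10
37: 67373 = 37·1820 + 33
41: 67373 = 41·1643 + 10
43: 67373 = 43·1566 + 35
47: 67373 = 47·1433 + 22
53: 67373 = 53·1271 + 10
59: 67373 = 59·1141 + 54
61: 67373 = 61·1104 + 29
67: 67373 = 67·1005 + 38
71: 67373 = 71·948 + 65
73: 67373 = 73·922 + 67
79: 67373 = 79·852 + 65
83: 67373 = 83·811 + 60
89: 67373 = 89·757

89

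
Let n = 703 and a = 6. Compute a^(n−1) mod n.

628

6^1 ≡ 6 (mod 703)
6^2 ≡ 6^2 = 36 ≡ 36 (mod 703)
6^4 ≡ 36^2 = 1296 ≡ 593 (mod 703)
6^8 ≡ 593^2 = 351649 ≡ 149 (mod 703)
6^16 ≡ 149^2 = 22201 ≡ 408 (mod 703)
6^32 ≡ 408^2 = 166464 ≡ 556 (mod 703)
6^64 ≡ 556^2 = 309136 ≡ 519 (mod 703)
6^128 ≡ 519^2 = 269361 ≡ 112 (mod 703)
6^256 ≡ 112^2 = 12544 ≡ 593 (mod 703)
6^512 ≡ 593^2 = 351649 ≡ 149 (mod 703)
702 = 512 + 128 + 32 + 16 + 8 + 4 + 2 in binary powers of 2.
So 6^702 ≡ 149 · 112 · 556 · 408 · 149 · 593 · 36 ≡ 628 (mod 703).
Since 628 ≠ 1, base 6 is a Fermat witness: 703 is composite.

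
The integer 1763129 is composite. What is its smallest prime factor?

43

1763129 is odd.
Digit sum 29, not divisible by 3.
Ends in 9: not divisible by 5.
7: 1763129 = 7·251875 + 4
11: 1763129 = 11·160284 + 5
13: 1763129 = 13·135625 + 4
17: 1763129 = 17·103713 + 8
19: 1763129 = 19·92796 + 5
23: 1763129 = 23·76657 + 18
29: 1763129 = 29·60797 + 16
31: 1763129 = 31·56875 + 4
37: 1763129 = 37·47652 + 5
41: 1763129 = 41·43003 + 6
43: 1763129 = 43·41003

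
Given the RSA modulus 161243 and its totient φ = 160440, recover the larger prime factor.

421

φ(n) = (p−1)(q−1) = n − (p+q) + 1, so p + q = 161243 − 160440 + 1 = 804.
p and q are the roots of t² − 804t + 161243 = 0.
Discriminant: 804² − 4·161243 = 646416 − 644972 = 1444; √1444 = 38.
q = (804 − 38)/2 = 383, p = (804 + 38)/2 = 421.
Check: 383 · 421 = 161243.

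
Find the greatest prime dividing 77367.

77367 = 3 · 25789
25789 = 17 · 1517
1517 = 37 · 41
41 is prime.
So 77367 = 3 · 17 · 37 · 41; the largest prime factor is 41.

41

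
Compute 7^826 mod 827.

7^1 ≡ 7 (mod 827)
7^2 ≡ 7^2 = 49 ≡ 49 (mod 827)
7^4 ≡ 49^2 = 2401 ≡ 747 (mod 827)
7^8 ≡ 747^2 = 558009 ≡ 611 (mod 827)
7^16 ≡ 611^2 = 373321 ≡ 344 (mod 827)
7^32 ≡ 344^2 = 118336 ≡ 75 (mod 827)
7^64 ≡ 75^2 = 5625 ≡ 663 (mod 827)
7^128 ≡ 663^2 = 439569 ≡ 432 (mod 827)
7^256 ≡ 432^2 = 186624 ≡ 549 (mod 827)
7^512 ≡ 549^2 = 301401 ≡ 373 (mod 827)
826 = 512 + 256 + 32 + 16 + 8 + 2 in binary powers of 2.
So 7^826 ≡ 373 · 549 · 75 · 344 · 611 · 49 ≡ 1 (mod 827).
Since the result is 1, base 7 gives no evidence that 827 is composite.

1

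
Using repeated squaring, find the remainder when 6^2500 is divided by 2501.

6^1 ≡ 6 (mod 2501)
6^2 ≡ 6^2 = 36 ≡ 36 (mod 2501)
6^4 ≡ 36^2 = 1296 ≡ 1296 (mod 2501)
6^8 ≡ 1296^2 = 1679616 ≡ 1445 (mod 2501)
6^16 ≡ 1445^2 = 2088025 ≡ 2191 (mod 2501)
6^32 ≡ 2191^2 = 4800481 ≡ 1062 (mod 2501)
6^64 ≡ 1062^2 = 1127844 ≡ 2394 (mod 2501)
6^128 ≡ 2394^2 = 5731236 ≡ 1445 (mod 2501)
6^256 ≡ 1445^2 = 2088025 ≡ 2191 (mod 2501)
6^512 ≡ 2191^2 = 4800481 ≡ 1062 (mod 2501)
6^1024 ≡ 1062^2 = 1127844 ≡ 2394 (mod 2501)
6^2048 ≡ 2394^2 = 5731236 ≡ 1445 (mod 2501)
2500 = 2048 + 256 + 128 + 64 + 4 in binary powers of 2.
So 6^2500 ≡ 1445 · 2191 · 1445 · 2394 · 1296 ≡ 1721 (mod 2501).
Since 1721 ≠ 1, base 6 is a Fermat witness: 2501 is composite.

1721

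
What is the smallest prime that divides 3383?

3383 is odd.
Digit sum 17, not divisible by 3.
Ends in 3: not divisible by 5.
7: 3383 = 7·483 + 2
11: 3383 = 11·307 + 6
13: 3383 = 13·260 + 3
17: 3383 = 17·199

17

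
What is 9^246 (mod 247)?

9^1 ≡ 9 (mod 247)
9^2 ≡ 9^2 = 81 ≡ 81 (mod 247)
9^4 ≡ 81^2 = 6561 ≡ 139 (mod 247)
9^8 ≡ 139^2 = 19321 ≡ 55 (mod 247)
9^16 ≡ 55^2 = 3025 ≡ 61 (mod 247)
9^32 ≡ 61^2 = 3721 ≡ 16 (mod 247)
9^64 ≡ 16^2 = 256 ≡ 9 (mod 247)
9^128 ≡ 9^2 = 81 ≡ 81 (mod 247)
246 = 128 + 64 + 32 + 16 + 4 + 2 in binary powers of 2.
So 9^246 ≡ 81 · 9 · 16 · 61 · 139 · 81 ≡ 235 (mod 247).
Since 235 ≠ 1, base 9 is a Fermat witness: 247 is composite.

235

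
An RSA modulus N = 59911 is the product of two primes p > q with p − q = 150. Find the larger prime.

331

Since p = q + 150, we have 59911 = q(q + 150), so q² + 150q − 59911 = 0.
Discriminant: 150² + 4·59911 = 22500 + 239644 = 262144; √262144 = 512.
q = (−150 + 512)/2 = 181, and p = q + 150 = 331.
Check: 181 · 331 = 59911.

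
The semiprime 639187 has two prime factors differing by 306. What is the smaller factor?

661

Since p = q + 306, we have 639187 = q(q + 306), so q² + 306q − 639187 = 0.
Discriminant: 306² + 4·639187 = 93636 + 2556748 = 2650384; √2650384 = 1628.
q = (−306 + 1628)/2 = 661, and p = q + 306 = 967.
Check: 661 · 967 = 639187.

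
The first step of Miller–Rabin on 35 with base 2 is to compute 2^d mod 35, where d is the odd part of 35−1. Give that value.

35 − 1 = 34 = 2^1 · 17, so d = 17.
2^1 ≡ 2 (mod 35)
2^2 ≡ 2^2 = 4 ≡ 4 (mod 35)
2^4 ≡ 4^2 = 16 ≡ 16 (mod 35)
2^8 ≡ 16^2 = 256 ≡ 11 (mod 35)
2^16 ≡ 11^2 = 121 ≡ 16 (mod 35)
17 = 16 + 1 in binary powers of 2.
So 2^17 ≡ 16 · 2 ≡ 32 (mod 35).
Squaring chain: 32; never reaches −1, so base 2 is a Miller–Rabin witness that 35 is composite.

32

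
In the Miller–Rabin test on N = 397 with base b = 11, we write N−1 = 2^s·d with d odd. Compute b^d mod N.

397 − 1 = 396 = 2^2 · 99, so d = 99.
11^1 ≡ 11 (mod 397)
11^2 ≡ 11^2 = 121 ≡ 121 (mod 397)
11^4 ≡ 121^2 = 14641 ≡ 349 (mod 397)
11^8 ≡ 349^2 = 121801 ≡ 319 (mod 397)
11^16 ≡ 319^2 = 101761 ≡ 129 (mod 397)
11^32 ≡ 129^2 = 16641 ≡ 364 (mod 397)
11^64 ≡ 364^2 = 132496 ≡ 295 (mod 397)
99 = 64 + 32 + 2 + 1 in binary powers of 2.
So 11^99 ≡ 295 · 364 · 121 · 11 ≡ 1 (mod 397).
Since 11^d ≡ 1 (mod 397), base 11 does not prove 397 composite.

1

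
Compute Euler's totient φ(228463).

211200

Factor: 228463 = 17 · 89 · 151.
φ(228463) = (17−1) · (89−1) · (151−1) = 16 · 88 · 150 = 211200.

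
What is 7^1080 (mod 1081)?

1061

7^1 ≡ 7 (mod 1081)
7^2 ≡ 7^2 = 49 ≡ 49 (mod 1081)
7^4 ≡ 49^2 = 2401 ≡ 239 (mod 1081)
7^8 ≡ 239^2 = 57121 ≡ 909 (mod 1081)
7^16 ≡ 909^2 = 826281 ≡ 397 (mod 1081)
7^32 ≡ 397^2 = 157609 ≡ 864 (mod 1081)
7^64 ≡ 864^2 = 746496 ≡ 606 (mod 1081)
7^128 ≡ 606^2 = 367236 ≡ 777 (mod 1081)
7^256 ≡ 777^2 = 603729 ≡ 531 (mod 1081)
7^512 ≡ 531^2 = 281961 ≡ 901 (mod 1081)
7^1024 ≡ 901^2 = 811801 ≡ 1051 (mod 1081)
1080 = 1024 + 32 + 16 + 8 in binary powers of 2.
So 7^1080 ≡ 1051 · 864 · 397 · 909 ≡ 1061 (mod 1081).
Since 1061 ≠ 1, base 7 is a Fermat witness: 1081 is composite.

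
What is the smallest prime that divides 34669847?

83

34669847 is odd.
Digit sum 47, not divisible by 3.
Ends in 7: not divisible by 5.
7: 34669847 = 7·4952835 + 2
11: 34669847 = 11·3151804 + 3
13: 34669847 = 13·2666911 + 4
17: 34669847 = 17·2039402 + 13
19: 34669847 = 19·1824728 + 15
23: 34669847 = 23·1507384 + 15
29: 34669847 = 29·1195511 + 28
31: 34669847 = 31·1118382 + 5
37: 34669847 = 37·937022 + 33
41: 34669847 = 41·845606 + 1
43: 34669847 = 43·806275 + 22
47: 34669847 = 47·737656 + 15
53: 34669847 = 53·654148 + 3
59: 34669847 = 59·587624 + 31
61: 34669847 = 61·568358 + 9
67: 34669847 = 67·517460 + 27
71: 34669847 = 71·488307 + 50
73: 34669847 = 73·474929 + 30
79: 34669847 = 79·438858 + 65
83: 34669847 = 83·417709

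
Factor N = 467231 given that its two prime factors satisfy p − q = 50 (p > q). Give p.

709

Since p = q + 50, we have 467231 = q(q + 50), so q² + 50q − 467231 = 0.
Discriminant: 50² + 4·467231 = 2500 + 1868924 = 1871424; √1871424 = 1368.
q = (−50 + 1368)/2 = 659, and p = q + 50 = 709.
Check: 659 · 709 = 467231.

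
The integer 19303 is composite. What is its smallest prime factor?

19303 is odd.
Digit sum 16, not divisible by 3.
Ends in 3: not divisible by 5.
7: 19303 = 7·2757 + 4
11: 19303 = 11·1754 + 9
13: 19303 = 13·1484 + 11
17: 19303 = 17·1135 + 8
19: 19303 = 19·1015 + 18
23: 19303 = 23·839 + 6
29: 19303 = 29·665 + 18
31: 19303 = 31·622 + 21
37: 19303 = 37·521 + 26
41: 19303 = 41·470 + 33
43: 19303 = 43·448 + 39
47: 19303 = 47·410 + 33
53: 19303 = 53·364 + 11
59: 19303 = 59·327 + 10
61: 19303 = 61·316 + 27
67: 19303 = 67·288 + 7
71: 19303 = 71·271 + 62
73: 19303 = 73·264 + 31
79: 19303 = 79·244 + 27
83: 19303 = 83·232 + 47
89: 19303 = 89·216 + 79
97: 19303 = 97·199

97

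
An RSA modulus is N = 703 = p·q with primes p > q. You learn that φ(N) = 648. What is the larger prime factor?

φ(n) = (p−1)(q−1) = n − (p+q) + 1, so p + q = 703 − 648 + 1 = 56.
p and q are the roots of t² − 56t + 703 = 0.
Discriminant: 56² − 4·703 = 3136 − 2812 = 324; √324 = 18.
q = (56 − 18)/2 = 19, p = (56 + 18)/2 = 37.
Check: 19 · 37 = 703.

37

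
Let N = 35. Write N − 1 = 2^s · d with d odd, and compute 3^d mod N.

35 − 1 = 34 = 2^1 · 17, so d = 17.
3^1 ≡ 3 (mod 35)
3^2 ≡ 3^2 = 9 ≡ 9 (mod 35)
3^4 ≡ 9^2 = 81 ≡ 11 (mod 35)
3^8 ≡ 11^2 = 121 ≡ 16 (mod 35)
3^16 ≡ 16^2 = 256 ≡ 11 (mod 35)
17 = 16 + 1 in binary powers of 2.
So 3^17 ≡ 11 · 3 ≡ 33 (mod 35).
Squaring chain: 33; never reaches −1, so base 3 is a Miller–Rabin witness that 35 is composite.

33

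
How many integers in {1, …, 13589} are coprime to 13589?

Factor: 13589 = 107 · 127.
φ(13589) = (107−1) · (127−1) = 106 · 126 = 13356.

13356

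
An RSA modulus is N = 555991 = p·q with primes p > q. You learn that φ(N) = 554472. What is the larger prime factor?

φ(n) = (p−1)(q−1) = n − (p+q) + 1, so p + q = 555991 − 554472 + 1 = 1520.
p and q are the roots of t² − 1520t + 555991 = 0.
Discriminant: 1520² − 4·555991 = 2310400 − 2223964 = 86436; √86436 = 294.
q = (1520 − 294)/2 = 613, p = (1520 + 294)/2 = 907.
Check: 613 · 907 = 555991.

907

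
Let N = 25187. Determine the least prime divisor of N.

25187 is odd.
Digit sum 23, not divisible by 3.
Ends in 7: not divisible by 5.
7: 25187 = 7·3598 + 1
11: 25187 = 11·2289 + 8
13: 25187 = 13·1937 + 6
17: 25187 = 17·1481 + 10
19: 25187 = 19·1325 + 12
23: 25187 = 23·1095 + 2
29: 25187 = 29·868 + 15
31: 25187 = 31·812 + 15
37: 25187 = 37·680 + 27
41: 25187 = 41·614 + 13
43: 25187 = 43·585 + 32
47: 25187 = 47·535 + 42
53: 25187 = 53·475 + 12
59: 25187 = 59·426 + 53
61: 25187 = 61·412 + 55
67: 25187 = 67·375 + 62
71: 25187 = 71·354 + 53
73: 25187 = 73·345 + 2
79: 25187 = 79·318 + 65
83: 25187 = 83·303 + 38
89: 25187 = 89·283

89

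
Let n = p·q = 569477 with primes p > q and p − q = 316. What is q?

613

Since p = q + 316, we have 569477 = q(q + 316), so q² + 316q − 569477 = 0.
Discriminant: 316² + 4·569477 = 99856 + 2277908 = 2377764; √2377764 = 1542.
q = (−316 + 1542)/2 = 613, and p = q + 316 = 929.
Check: 613 · 929 = 569477.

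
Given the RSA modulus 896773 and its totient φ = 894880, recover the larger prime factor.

φ(n) = (p−1)(q−1) = n − (p+q) + 1, so p + q = 896773 − 894880 + 1 = 1894.
p and q are the roots of t² − 1894t + 896773 = 0.
Discriminant: 1894² − 4·896773 = 3587236 − 3587092 = 144; √144 = 12.
q = (1894 − 12)/2 = 941, p = (1894 + 12)/2 = 953.
Check: 941 · 953 = 896773.

953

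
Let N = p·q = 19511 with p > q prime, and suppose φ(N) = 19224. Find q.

φ(n) = (p−1)(q−1) = n − (p+q) + 1, so p + q = 19511 − 19224 + 1 = 288.
p and q are the roots of t² − 288t + 19511 = 0.
Discriminant: 288² − 4·19511 = 82944 − 78044 = 4900; √4900 = 70.
q = (288 − 70)/2 = 109, p = (288 + 70)/2 = 179.
Check: 109 · 179 = 19511.

109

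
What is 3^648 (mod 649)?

49

3^1 ≡ 3 (mod 649)
3^2 ≡ 3^2 = 9 ≡ 9 (mod 649)
3^4 ≡ 9^2 = 81 ≡ 81 (mod 649)
3^8 ≡ 81^2 = 6561 ≡ 71 (mod 649)
3^16 ≡ 71^2 = 5041 ≡ 498 (mod 649)
3^32 ≡ 498^2 = 248004 ≡ 86 (mod 649)
3^64 ≡ 86^2 = 7396 ≡ 257 (mod 649)
3^128 ≡ 257^2 = 66049 ≡ 500 (mod 649)
3^256 ≡ 500^2 = 250000 ≡ 135 (mod 649)
3^512 ≡ 135^2 = 18225 ≡ 53 (mod 649)
648 = 512 + 128 + 8 in binary powers of 2.
So 3^648 ≡ 53 · 500 · 71 ≡ 49 (mod 649).
Since 49 ≠ 1, base 3 is a Fermat witness: 649 is composite.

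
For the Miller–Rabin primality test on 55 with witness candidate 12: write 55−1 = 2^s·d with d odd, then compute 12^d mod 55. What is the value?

23

55 − 1 = 54 = 2^1 · 27, so d = 27.
12^1 ≡ 12 (mod 55)
12^2 ≡ 12^2 = 144 ≡ 34 (mod 55)
12^4 ≡ 34^2 = 1156 ≡ 1 (mod 55)
12^8 ≡ 1^2 = 1 ≡ 1 (mod 55)
12^16 ≡ 1^2 = 1 ≡ 1 (mod 55)
27 = 16 + 8 + 2 + 1 in binary powers of 2.
So 12^27 ≡ 1 · 1 · 34 · 12 ≡ 23 (mod 55).
Squaring chain: 23; never reaches −1, so base 12 is a Miller–Rabin witness that 55 is composite.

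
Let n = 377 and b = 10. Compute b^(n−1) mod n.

10^1 ≡ 10 (mod 377)
10^2 ≡ 10^2 = 100 ≡ 100 (mod 377)
10^4 ≡ 100^2 = 10000 ≡ 198 (mod 377)
10^8 ≡ 198^2 = 39204 ≡ 373 (mod 377)
10^16 ≡ 373^2 = 139129 ≡ 16 (mod 377)
10^32 ≡ 16^2 = 256 ≡ 256 (mod 377)
10^64 ≡ 256^2 = 65536 ≡ 315 (mod 377)
10^128 ≡ 315^2 = 99225 ≡ 74 (mod 377)
10^256 ≡ 74^2 = 5476 ≡ 198 (mod 377)
376 = 256 + 64 + 32 + 16 + 8 in binary powers of 2.
So 10^376 ≡ 198 · 315 · 256 · 16 · 373 ≡ 107 (mod 377).
Since 107 ≠ 1, base 10 is a Fermat witness: 377 is composite.

107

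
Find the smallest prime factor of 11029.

11029 is odd.
Digit sum 13, not divisible by 3.
Ends in 9: not divisible by 5.
7: 11029 = 7·1575 + 4
11: 11029 = 11·1002 + 7
13: 11029 = 13·848 + 5
17: 11029 = 17·648 + 13
19: 11029 = 19·580 + 9
23: 11029 = 23·479 + 12
29: 11029 = 29·380 + 9
31: 11029 = 31·355 + 24
37: 11029 = 37·298 + 3
41: 11029 = 41·269

41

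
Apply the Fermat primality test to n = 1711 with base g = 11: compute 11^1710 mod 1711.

1078

11^1 ≡ 11 (mod 1711)
11^2 ≡ 11^2 = 121 ≡ 121 (mod 1711)
11^4 ≡ 121^2 = 14641 ≡ 953 (mod 1711)
11^8 ≡ 953^2 = 908209 ≡ 1379 (mod 1711)
11^16 ≡ 1379^2 = 1901641 ≡ 720 (mod 1711)
11^32 ≡ 720^2 = 518400 ≡ 1678 (mod 1711)
11^64 ≡ 1678^2 = 2815684 ≡ 1089 (mod 1711)
11^128 ≡ 1089^2 = 1185921 ≡ 198 (mod 1711)
11^256 ≡ 198^2 = 39204 ≡ 1562 (mod 1711)
11^512 ≡ 1562^2 = 2439844 ≡ 1669 (mod 1711)
11^1024 ≡ 1669^2 = 2785561 ≡ 53 (mod 1711)
1710 = 1024 + 512 + 128 + 32 + 8 + 4 + 2 in binary powers of 2.
So 11^1710 ≡ 53 · 1669 · 198 · 1678 · 1379 · 953 · 121 ≡ 1078 (mod 1711).
Since 1078 ≠ 1, base 11 is a Fermat witness: 1711 is composite.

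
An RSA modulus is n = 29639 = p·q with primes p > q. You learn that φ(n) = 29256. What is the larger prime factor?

φ(n) = (p−1)(q−1) = n − (p+q) + 1, so p + q = 29639 − 29256 + 1 = 384.
p and q are the roots of t² − 384t + 29639 = 0.
Discriminant: 384² − 4·29639 = 147456 − 118556 = 28900; √28900 = 170.
q = (384 − 170)/2 = 107, p = (384 + 170)/2 = 277.
Check: 107 · 277 = 29639.

277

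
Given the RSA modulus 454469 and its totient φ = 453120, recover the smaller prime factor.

φ(n) = (p−1)(q−1) = n − (p+q) + 1, so p + q = 454469 − 453120 + 1 = 1350.
p and q are the roots of t² − 1350t + 454469 = 0.
Discriminant: 1350² − 4·454469 = 1822500 − 1817876 = 4624; √4624 = 68.
q = (1350 − 68)/2 = 641, p = (1350 + 68)/2 = 709.
Check: 641 · 709 = 454469.

641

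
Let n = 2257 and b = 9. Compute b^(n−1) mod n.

9^1 ≡ 9 (mod 2257)
9^2 ≡ 9^2 = 81 ≡ 81 (mod 2257)
9^4 ≡ 81^2 = 6561 ≡ 2047 (mod 2257)
9^8 ≡ 2047^2 = 4190209 ≡ 1217 (mod 2257)
9^16 ≡ 1217^2 = 1481089 ≡ 497 (mod 2257)
9^32 ≡ 497^2 = 247009 ≡ 996 (mod 2257)
9^64 ≡ 996^2 = 992016 ≡ 1193 (mod 2257)
9^128 ≡ 1193^2 = 1423249 ≡ 1339 (mod 2257)
9^256 ≡ 1339^2 = 1792921 ≡ 863 (mod 2257)
9^512 ≡ 863^2 = 744769 ≡ 2216 (mod 2257)
9^1024 ≡ 2216^2 = 4910656 ≡ 1681 (mod 2257)
9^2048 ≡ 1681^2 = 2825761 ≡ 2254 (mod 2257)
2256 = 2048 + 128 + 64 + 16 in binary powers of 2.
So 9^2256 ≡ 2254 · 1339 · 1193 · 497 ≡ 1046 (mod 2257).
Since 1046 ≠ 1, base 9 is a Fermat witness: 2257 is composite.

1046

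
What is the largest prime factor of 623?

623 = 7 · 89
89 is prime.
So 623 = 7 · 89; the largest prime factor is 89.

89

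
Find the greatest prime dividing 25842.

73

25842 = 2 · 12921
12921 = 3 · 4307
4307 = 59 · 73
73 is prime.
So 25842 = 2 · 3 · 59 · 73; the largest prime factor is 73.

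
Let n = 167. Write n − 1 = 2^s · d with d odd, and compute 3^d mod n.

167 − 1 = 166 = 2^1 · 83, so d = 83.
3^1 ≡ 3 (mod 167)
3^2 ≡ 3^2 = 9 ≡ 9 (mod 167)
3^4 ≡ 9^2 = 81 ≡ 81 (mod 167)
3^8 ≡ 81^2 = 6561 ≡ 48 (mod 167)
3^16 ≡ 48^2 = 2304 ≡ 133 (mod 167)
3^32 ≡ 133^2 = 17689 ≡ 154 (mod 167)
3^64 ≡ 154^2 = 23716 ≡ 2 (mod 167)
83 = 64 + 16 + 2 + 1 in binary powers of 2.
So 3^83 ≡ 2 · 133 · 9 · 3 ≡ 1 (mod 167).
Since 3^d ≡ 1 (mod 167), base 3 does not prove 167 composite.

1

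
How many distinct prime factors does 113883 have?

113883 = 3 · 37961
37961 = 7 · 5423
5423 = 11 · 493
493 = 17 · 29
113883 = 3 · 7 · 11 · 17 · 29, which has 5 distinct prime factors.

5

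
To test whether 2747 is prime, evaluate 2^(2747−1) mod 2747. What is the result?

1212

2^1 ≡ 2 (mod 2747)
2^2 ≡ 2^2 = 4 ≡ 4 (mod 2747)
2^4 ≡ 4^2 = 16 ≡ 16 (mod 2747)
2^8 ≡ 16^2 = 256 ≡ 256 (mod 2747)
2^16 ≡ 256^2 = 65536 ≡ 2355 (mod 2747)
2^32 ≡ 2355^2 = 5546025 ≡ 2579 (mod 2747)
2^64 ≡ 2579^2 = 6651241 ≡ 754 (mod 2747)
2^128 ≡ 754^2 = 568516 ≡ 2634 (mod 2747)
2^256 ≡ 2634^2 = 6937956 ≡ 1781 (mod 2747)
2^512 ≡ 1781^2 = 3171961 ≡ 1923 (mod 2747)
2^1024 ≡ 1923^2 = 3697929 ≡ 467 (mod 2747)
2^2048 ≡ 467^2 = 218089 ≡ 1076 (mod 2747)
2746 = 2048 + 512 + 128 + 32 + 16 + 8 + 2 in binary powers of 2.
So 2^2746 ≡ 1076 · 1923 · 2634 · 2579 · 2355 · 256 · 4 ≡ 1212 (mod 2747).
Since 1212 ≠ 1, base 2 is a Fermat witness: 2747 is composite.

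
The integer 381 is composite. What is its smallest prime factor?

3

381 is odd.
Digit sum 12, divisible by 3.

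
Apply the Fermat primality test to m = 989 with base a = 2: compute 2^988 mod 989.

213

2^1 ≡ 2 (mod 989)
2^2 ≡ 2^2 = 4 ≡ 4 (mod 989)
2^4 ≡ 4^2 = 16 ≡ 16 (mod 989)
2^8 ≡ 16^2 = 256 ≡ 256 (mod 989)
2^16 ≡ 256^2 = 65536 ≡ 262 (mod 989)
2^32 ≡ 262^2 = 68644 ≡ 403 (mod 989)
2^64 ≡ 403^2 = 162409 ≡ 213 (mod 989)
2^128 ≡ 213^2 = 45369 ≡ 864 (mod 989)
2^256 ≡ 864^2 = 746496 ≡ 790 (mod 989)
2^512 ≡ 790^2 = 624100 ≡ 41 (mod 989)
988 = 512 + 256 + 128 + 64 + 16 + 8 + 4 in binary powers of 2.
So 2^988 ≡ 41 · 790 · 864 · 213 · 262 · 256 · 16 ≡ 213 (mod 989).
Since 213 ≠ 1, base 2 is a Fermat witness: 989 is composite.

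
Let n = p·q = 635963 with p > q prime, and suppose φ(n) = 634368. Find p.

827

φ(n) = (p−1)(q−1) = n − (p+q) + 1, so p + q = 635963 − 634368 + 1 = 1596.
p and q are the roots of t² − 1596t + 635963 = 0.
Discriminant: 1596² − 4·635963 = 2547216 − 2543852 = 3364; √3364 = 58.
q = (1596 − 58)/2 = 769, p = (1596 + 58)/2 = 827.
Check: 769 · 827 = 635963.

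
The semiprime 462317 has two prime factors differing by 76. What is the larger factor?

Since p = q + 76, we have 462317 = q(q + 76), so q² + 76q − 462317 = 0.
Discriminant: 76² + 4·462317 = 5776 + 1849268 = 1855044; √1855044 = 1362.
q = (−76 + 1362)/2 = 643, and p = q + 76 = 719.
Check: 643 · 719 = 462317.

719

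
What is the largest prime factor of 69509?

89

69509 = 11 · 6319
6319 = 71 · 89
89 is prime.
So 69509 = 11 · 71 · 89; the largest prime factor is 89.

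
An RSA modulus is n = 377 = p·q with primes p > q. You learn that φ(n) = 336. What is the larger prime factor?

29

φ(n) = (p−1)(q−1) = n − (p+q) + 1, so p + q = 377 − 336 + 1 = 42.
p and q are the roots of t² − 42t + 377 = 0.
Discriminant: 42² − 4·377 = 1764 − 1508 = 256; √256 = 16.
q = (42 − 16)/2 = 13, p = (42 + 16)/2 = 29.
Check: 13 · 29 = 377.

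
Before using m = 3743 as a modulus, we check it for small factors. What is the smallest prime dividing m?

3743 is odd.
Digit sum 17, not divisible by 3.
Ends in 3: not divisible by 5.
7: 3743 = 7·534 + 5
11: 3743 = 11·340 + 3
13: 3743 = 13·287 + 12
17: 3743 = 17·220 + 3
19: 3743 = 19·197

19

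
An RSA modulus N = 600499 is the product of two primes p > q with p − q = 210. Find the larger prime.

887

Since p = q + 210, we have 600499 = q(q + 210), so q² + 210q − 600499 = 0.
Discriminant: 210² + 4·600499 = 44100 + 2401996 = 2446096; √2446096 = 1564.
q = (−210 + 1564)/2 = 677, and p = q + 210 = 887.
Check: 677 · 887 = 600499.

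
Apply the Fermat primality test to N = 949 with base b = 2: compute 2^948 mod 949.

300

2^1 ≡ 2 (mod 949)
2^2 ≡ 2^2 = 4 ≡ 4 (mod 949)
2^4 ≡ 4^2 = 16 ≡ 16 (mod 949)
2^8 ≡ 16^2 = 256 ≡ 256 (mod 949)
2^16 ≡ 256^2 = 65536 ≡ 55 (mod 949)
2^32 ≡ 55^2 = 3025 ≡ 178 (mod 949)
2^64 ≡ 178^2 = 31684 ≡ 367 (mod 949)
2^128 ≡ 367^2 = 134689 ≡ 880 (mod 949)
2^256 ≡ 880^2 = 774400 ≡ 16 (mod 949)
2^512 ≡ 16^2 = 256 ≡ 256 (mod 949)
948 = 512 + 256 + 128 + 32 + 16 + 4 in binary powers of 2.
So 2^948 ≡ 256 · 16 · 880 · 178 · 55 · 16 ≡ 300 (mod 949).
Since 300 ≠ 1, base 2 is a Fermat witness: 949 is composite.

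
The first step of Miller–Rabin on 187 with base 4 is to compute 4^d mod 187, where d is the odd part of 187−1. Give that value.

187 − 1 = 186 = 2^1 · 93, so d = 93.
4^1 ≡ 4 (mod 187)
4^2 ≡ 4^2 = 16 ≡ 16 (mod 187)
4^4 ≡ 16^2 = 256 ≡ 69 (mod 187)
4^8 ≡ 69^2 = 4761 ≡ 86 (mod 187)
4^16 ≡ 86^2 = 7396 ≡ 103 (mod 187)
4^32 ≡ 103^2 = 10609 ≡ 137 (mod 187)
4^64 ≡ 137^2 = 18769 ≡ 69 (mod 187)
93 = 64 + 16 + 8 + 4 + 1 in binary powers of 2.
So 4^93 ≡ 69 · 103 · 86 · 69 · 4 ≡ 174 (mod 187).
Squaring chain: 174; never reaches −1, so base 4 is a Miller–Rabin witness that 187 is composite.

174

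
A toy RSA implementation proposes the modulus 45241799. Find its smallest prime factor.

45241799 is odd.
Digit sum 41, not divisible by 3.
Ends in 9: not divisible by 5.
7: 45241799 = 7·6463114 + 1
11: 45241799 = 11·4112890 + 9
13: 45241799 = 13·3480138 + 5
17: 45241799 = 17·2661282 + 5
19: 45241799 = 19·2381147 + 6
23: 45241799 = 23·1967034 + 17
29: 45241799 = 29·1560062 + 1
31: 45241799 = 31·1459412 + 27
37: 45241799 = 37·1222751 + 12
41: 45241799 = 41·1103458 + 21
43: 45241799 = 43·1052134 + 37
47: 45241799 = 47·962591 + 22
53: 45241799 = 53·853618 + 45
59: 45241799 = 59·766810 + 9
61: 45241799 = 61·741668 + 51
67: 45241799 = 67·675250 + 49
71: 45241799 = 71·637208 + 31
73: 45241799 = 73·619750 + 49
79: 45241799 = 79·572681

79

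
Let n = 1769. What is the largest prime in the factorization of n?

61

1769 = 29 · 61
61 is prime.
So 1769 = 29 · 61; the largest prime factor is 61.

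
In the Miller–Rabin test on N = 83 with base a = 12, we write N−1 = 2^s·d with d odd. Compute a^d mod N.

83 − 1 = 82 = 2^1 · 41, so d = 41.
12^1 ≡ 12 (mod 83)
12^2 ≡ 12^2 = 144 ≡ 61 (mod 83)
12^4 ≡ 61^2 = 3721 ≡ 69 (mod 83)
12^8 ≡ 69^2 = 4761 ≡ 30 (mod 83)
12^16 ≡ 30^2 = 900 ≡ 70 (mod 83)
12^32 ≡ 70^2 = 4900 ≡ 3 (mod 83)
41 = 32 + 8 + 1 in binary powers of 2.
So 12^41 ≡ 3 · 30 · 12 ≡ 1 (mod 83).
Since 12^d ≡ 1 (mod 83), base 12 does not prove 83 composite.

1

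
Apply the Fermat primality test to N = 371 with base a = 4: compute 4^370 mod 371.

333

4^1 ≡ 4 (mod 371)
4^2 ≡ 4^2 = 16 ≡ 16 (mod 371)
4^4 ≡ 16^2 = 256 ≡ 256 (mod 371)
4^8 ≡ 256^2 = 65536 ≡ 240 (mod 371)
4^16 ≡ 240^2 = 57600 ≡ 95 (mod 371)
4^32 ≡ 95^2 = 9025 ≡ 121 (mod 371)
4^64 ≡ 121^2 = 14641 ≡ 172 (mod 371)
4^128 ≡ 172^2 = 29584 ≡ 275 (mod 371)
4^256 ≡ 275^2 = 75625 ≡ 312 (mod 371)
370 = 256 + 64 + 32 + 16 + 2 in binary powers of 2.
So 4^370 ≡ 312 · 172 · 121 · 95 · 16 ≡ 333 (mod 371).
Since 333 ≠ 1, base 4 is a Fermat witness: 371 is composite.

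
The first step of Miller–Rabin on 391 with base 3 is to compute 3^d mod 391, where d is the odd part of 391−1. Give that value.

391 − 1 = 390 = 2^1 · 195, so d = 195.
3^1 ≡ 3 (mod 391)
3^2 ≡ 3^2 = 9 ≡ 9 (mod 391)
3^4 ≡ 9^2 = 81 ≡ 81 (mod 391)
3^8 ≡ 81^2 = 6561 ≡ 305 (mod 391)
3^16 ≡ 305^2 = 93025 ≡ 358 (mod 391)
3^32 ≡ 358^2 = 128164 ≡ 307 (mod 391)
3^64 ≡ 307^2 = 94249 ≡ 18 (mod 391)
3^128 ≡ 18^2 = 324 ≡ 324 (mod 391)
195 = 128 + 64 + 2 + 1 in binary powers of 2.
So 3^195 ≡ 324 · 18 · 9 · 3 ≡ 282 (mod 391).
Squaring chain: 282; never reaches −1, so base 3 is a Miller–Rabin witness that 391 is composite.

282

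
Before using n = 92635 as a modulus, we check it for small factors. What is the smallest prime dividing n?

5

92635 is odd.
Digit sum 25, not divisible by 3.
Ends in 5: divisible by 5.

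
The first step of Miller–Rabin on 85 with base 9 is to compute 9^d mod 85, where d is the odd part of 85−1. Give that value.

85 − 1 = 84 = 2^2 · 21, so d = 21.
9^1 ≡ 9 (mod 85)
9^2 ≡ 9^2 = 81 ≡ 81 (mod 85)
9^4 ≡ 81^2 = 6561 ≡ 16 (mod 85)
9^8 ≡ 16^2 = 256 ≡ 1 (mod 85)
9^16 ≡ 1^2 = 1 ≡ 1 (mod 85)
21 = 16 + 4 + 1 in binary powers of 2.
So 9^21 ≡ 1 · 16 · 9 ≡ 59 (mod 85).
Squaring chain: 59 → 81; never reaches −1, so base 9 is a Miller–Rabin witness that 85 is composite.

59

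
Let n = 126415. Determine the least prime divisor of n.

5

126415 is odd.
Digit sum 19, not divisible by 3.
Ends in 5: divisible by 5.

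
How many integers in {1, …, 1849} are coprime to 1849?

Factor: 1849 = 43^2.
φ(1849) = 43^1·(43−1) = 1806.

1806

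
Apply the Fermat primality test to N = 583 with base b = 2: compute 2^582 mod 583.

70

2^1 ≡ 2 (mod 583)
2^2 ≡ 2^2 = 4 ≡ 4 (mod 583)
2^4 ≡ 4^2 = 16 ≡ 16 (mod 583)
2^8 ≡ 16^2 = 256 ≡ 256 (mod 583)
2^16 ≡ 256^2 = 65536 ≡ 240 (mod 583)
2^32 ≡ 240^2 = 57600 ≡ 466 (mod 583)
2^64 ≡ 466^2 = 217156 ≡ 280 (mod 583)
2^128 ≡ 280^2 = 78400 ≡ 278 (mod 583)
2^256 ≡ 278^2 = 77284 ≡ 328 (mod 583)
2^512 ≡ 328^2 = 107584 ≡ 312 (mod 583)
582 = 512 + 64 + 4 + 2 in binary powers of 2.
So 2^582 ≡ 312 · 280 · 16 · 4 ≡ 70 (mod 583).
Since 70 ≠ 1, base 2 is a Fermat witness: 583 is composite.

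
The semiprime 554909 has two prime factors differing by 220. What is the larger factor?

863

Since p = q + 220, we have 554909 = q(q + 220), so q² + 220q − 554909 = 0.
Discriminant: 220² + 4·554909 = 48400 + 2219636 = 2268036; √2268036 = 1506.
q = (−220 + 1506)/2 = 643, and p = q + 220 = 863.
Check: 643 · 863 = 554909.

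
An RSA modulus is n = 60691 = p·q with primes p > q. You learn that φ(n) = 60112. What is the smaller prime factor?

φ(n) = (p−1)(q−1) = n − (p+q) + 1, so p + q = 60691 − 60112 + 1 = 580.
p and q are the roots of t² − 580t + 60691 = 0.
Discriminant: 580² − 4·60691 = 336400 − 242764 = 93636; √93636 = 306.
q = (580 − 306)/2 = 137, p = (580 + 306)/2 = 443.
Check: 137 · 443 = 60691.

137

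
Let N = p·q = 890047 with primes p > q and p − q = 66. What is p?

977

Since p = q + 66, we have 890047 = q(q + 66), so q² + 66q − 890047 = 0.
Discriminant: 66² + 4·890047 = 4356 + 3560188 = 3564544; √3564544 = 1888.
q = (−66 + 1888)/2 = 911, and p = q + 66 = 977.
Check: 911 · 977 = 890047.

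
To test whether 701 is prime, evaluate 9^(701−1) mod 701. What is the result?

9^1 ≡ 9 (mod 701)
9^2 ≡ 9^2 = 81 ≡ 81 (mod 701)
9^4 ≡ 81^2 = 6561 ≡ 252 (mod 701)
9^8 ≡ 252^2 = 63504 ≡ 414 (mod 701)
9^16 ≡ 414^2 = 171396 ≡ 352 (mod 701)
9^32 ≡ 352^2 = 123904 ≡ 528 (mod 701)
9^64 ≡ 528^2 = 278784 ≡ 487 (mod 701)
9^128 ≡ 487^2 = 237169 ≡ 231 (mod 701)
9^256 ≡ 231^2 = 53361 ≡ 85 (mod 701)
9^512 ≡ 85^2 = 7225 ≡ 215 (mod 701)
700 = 512 + 128 + 32 + 16 + 8 + 4 in binary powers of 2.
So 9^700 ≡ 215 · 231 · 528 · 352 · 414 · 252 ≡ 1 (mod 701).
Since the result is 1, base 9 gives no evidence that 701 is composite.

1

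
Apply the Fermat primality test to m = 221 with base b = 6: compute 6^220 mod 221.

6^1 ≡ 6 (mod 221)
6^2 ≡ 6^2 = 36 ≡ 36 (mod 221)
6^4 ≡ 36^2 = 1296 ≡ 191 (mod 221)
6^8 ≡ 191^2 = 36481 ≡ 16 (mod 221)
6^16 ≡ 16^2 = 256 ≡ 35 (mod 221)
6^32 ≡ 35^2 = 1225 ≡ 120 (mod 221)
6^64 ≡ 120^2 = 14400 ≡ 35 (mod 221)
6^128 ≡ 35^2 = 1225 ≡ 120 (mod 221)
220 = 128 + 64 + 16 + 8 + 4 in binary powers of 2.
So 6^220 ≡ 120 · 35 · 35 · 16 · 191 ≡ 217 (mod 221).
Since 217 ≠ 1, base 6 is a Fermat witness: 221 is composite.

217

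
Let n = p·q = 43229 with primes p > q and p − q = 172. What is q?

Since p = q + 172, we have 43229 = q(q + 172), so q² + 172q − 43229 = 0.
Discriminant: 172² + 4·43229 = 29584 + 172916 = 202500; √202500 = 450.
q = (−172 + 450)/2 = 139, and p = q + 172 = 311.
Check: 139 · 311 = 43229.

139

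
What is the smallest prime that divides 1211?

1211 is odd.
Digit sum 5, not divisible by 3.
Ends in 1: not divisible by 5.
7: 1211 = 7·173

7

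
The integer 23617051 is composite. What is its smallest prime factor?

23617051 is odd.
Digit sum 25, not divisible by 3.
Ends in 1: not divisible by 5.
7: 23617051 = 7·3373864 + 3
11: 23617051 = 11·2147004 + 7
13: 23617051 = 13·1816696 + 3
17: 23617051 = 17·1389238 + 5
19: 23617051 = 19·1243002 + 13
23: 23617051 = 23·1026828 + 7
29: 23617051 = 29·814381 + 2
31: 23617051 = 31·761840 + 11
37: 23617051 = 37·638298 + 25
41: 23617051 = 41·576025 + 26
43: 23617051 = 43·549233 + 32
47: 23617051 = 47·502490 + 21
53: 23617051 = 53·445604 + 39
59: 23617051 = 59·400289

59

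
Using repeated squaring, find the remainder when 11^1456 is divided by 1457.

11^1 ≡ 11 (mod 1457)
11^2 ≡ 11^2 = 121 ≡ 121 (mod 1457)
11^4 ≡ 121^2 = 14641 ≡ 71 (mod 1457)
11^8 ≡ 71^2 = 5041 ≡ 670 (mod 1457)
11^16 ≡ 670^2 = 448900 ≡ 144 (mod 1457)
11^32 ≡ 144^2 = 20736 ≡ 338 (mod 1457)
11^64 ≡ 338^2 = 114244 ≡ 598 (mod 1457)
11^128 ≡ 598^2 = 357604 ≡ 639 (mod 1457)
11^256 ≡ 639^2 = 408321 ≡ 361 (mod 1457)
11^512 ≡ 361^2 = 130321 ≡ 648 (mod 1457)
11^1024 ≡ 648^2 = 419904 ≡ 288 (mod 1457)
1456 = 1024 + 256 + 128 + 32 + 16 in binary powers of 2.
So 11^1456 ≡ 288 · 361 · 639 · 338 · 144 ≡ 392 (mod 1457).
Since 392 ≠ 1, base 11 is a Fermat witness: 1457 is composite.

392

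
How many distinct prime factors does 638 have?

638 = 2 · 319
319 = 11 · 29
638 = 2 · 11 · 29, which has 3 distinct prime factors.

3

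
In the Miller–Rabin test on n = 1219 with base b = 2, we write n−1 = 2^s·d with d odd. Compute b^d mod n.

867

1219 − 1 = 1218 = 2^1 · 609, so d = 609.
2^1 ≡ 2 (mod 1219)
2^2 ≡ 2^2 = 4 ≡ 4 (mod 1219)
2^4 ≡ 4^2 = 16 ≡ 16 (mod 1219)
2^8 ≡ 16^2 = 256 ≡ 256 (mod 1219)
2^16 ≡ 256^2 = 65536 ≡ 929 (mod 1219)
2^32 ≡ 929^2 = 863041 ≡ 1208 (mod 1219)
2^64 ≡ 1208^2 = 1459264 ≡ 121 (mod 1219)
2^128 ≡ 121^2 = 14641 ≡ 13 (mod 1219)
2^256 ≡ 13^2 = 169 ≡ 169 (mod 1219)
2^512 ≡ 169^2 = 28561 ≡ 524 (mod 1219)
609 = 512 + 64 + 32 + 1 in binary powers of 2.
So 2^609 ≡ 524 · 121 · 1208 · 2 ≡ 867 (mod 1219).
Squaring chain: 867; never reaches −1, so base 2 is a Miller–Rabin witness that 1219 is composite.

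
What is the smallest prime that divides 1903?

1903 is odd.
Digit sum 13, not divisible by 3.
Ends in 3: not divisible by 5.
7: 1903 = 7·271 + 6
11: 1903 = 11·173

11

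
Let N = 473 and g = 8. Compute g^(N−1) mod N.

262

8^1 ≡ 8 (mod 473)
8^2 ≡ 8^2 = 64 ≡ 64 (mod 473)
8^4 ≡ 64^2 = 4096 ≡ 312 (mod 473)
8^8 ≡ 312^2 = 97344 ≡ 379 (mod 473)
8^16 ≡ 379^2 = 143641 ≡ 322 (mod 473)
8^32 ≡ 322^2 = 103684 ≡ 97 (mod 473)
8^64 ≡ 97^2 = 9409 ≡ 422 (mod 473)
8^128 ≡ 422^2 = 178084 ≡ 236 (mod 473)
8^256 ≡ 236^2 = 55696 ≡ 355 (mod 473)
472 = 256 + 128 + 64 + 16 + 8 in binary powers of 2.
So 8^472 ≡ 355 · 236 · 422 · 322 · 379 ≡ 262 (mod 473).
Since 262 ≠ 1, base 8 is a Fermat witness: 473 is composite.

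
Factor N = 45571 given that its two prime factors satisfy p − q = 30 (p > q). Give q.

199

Since p = q + 30, we have 45571 = q(q + 30), so q² + 30q − 45571 = 0.
Discriminant: 30² + 4·45571 = 900 + 182284 = 183184; √183184 = 428.
q = (−30 + 428)/2 = 199, and p = q + 30 = 229.
Check: 199 · 229 = 45571.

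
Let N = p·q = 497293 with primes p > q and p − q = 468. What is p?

Since p = q + 468, we have 497293 = q(q + 468), so q² + 468q − 497293 = 0.
Discriminant: 468² + 4·497293 = 219024 + 1989172 = 2208196; √2208196 = 1486.
q = (−468 + 1486)/2 = 509, and p = q + 468 = 977.
Check: 509 · 977 = 497293.

977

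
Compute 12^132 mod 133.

1

12^1 ≡ 12 (mod 133)
12^2 ≡ 12^2 = 144 ≡ 11 (mod 133)
12^4 ≡ 11^2 = 121 ≡ 121 (mod 133)
12^8 ≡ 121^2 = 14641 ≡ 11 (mod 133)
12^16 ≡ 11^2 = 121 ≡ 121 (mod 133)
12^32 ≡ 121^2 = 14641 ≡ 11 (mod 133)
12^64 ≡ 11^2 = 121 ≡ 121 (mod 133)
12^128 ≡ 121^2 = 14641 ≡ 11 (mod 133)
132 = 128 + 4 in binary powers of 2.
So 12^132 ≡ 11 · 121 ≡ 1 (mod 133).
Since the result is 1, base 12 gives no evidence that 133 is composite.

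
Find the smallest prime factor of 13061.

37

13061 is odd.
Digit sum 11, not divisible by 3.
Ends in 1: not divisible by 5.
7: 13061 = 7·1865 + 6
11: 13061 = 11·1187 + 4
13: 13061 = 13·1004 + 9
17: 13061 = 17·768 + 5
19: 13061 = 19·687 + 8
23: 13061 = 23·567 + 20
29: 13061 = 29·450 + 11
31: 13061 = 31·421 + 10
37: 13061 = 37·353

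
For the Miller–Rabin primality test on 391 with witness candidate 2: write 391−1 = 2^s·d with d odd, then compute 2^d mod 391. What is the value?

348

391 − 1 = 390 = 2^1 · 195, so d = 195.
2^1 ≡ 2 (mod 391)
2^2 ≡ 2^2 = 4 ≡ 4 (mod 391)
2^4 ≡ 4^2 = 16 ≡ 16 (mod 391)
2^8 ≡ 16^2 = 256 ≡ 256 (mod 391)
2^16 ≡ 256^2 = 65536 ≡ 239 (mod 391)
2^32 ≡ 239^2 = 57121 ≡ 35 (mod 391)
2^64 ≡ 35^2 = 1225 ≡ 52 (mod 391)
2^128 ≡ 52^2 = 2704 ≡ 358 (mod 391)
195 = 128 + 64 + 2 + 1 in binary powers of 2.
So 2^195 ≡ 358 · 52 · 4 · 2 ≡ 348 (mod 391).
Squaring chain: 348; never reaches −1, so base 2 is a Miller–Rabin witness that 391 is composite.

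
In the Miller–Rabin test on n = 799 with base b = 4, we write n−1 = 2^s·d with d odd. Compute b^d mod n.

799 − 1 = 798 = 2^1 · 399, so d = 399.
4^1 ≡ 4 (mod 799)
4^2 ≡ 4^2 = 16 ≡ 16 (mod 799)
4^4 ≡ 16^2 = 256 ≡ 256 (mod 799)
4^8 ≡ 256^2 = 65536 ≡ 18 (mod 799)
4^16 ≡ 18^2 = 324 ≡ 324 (mod 799)
4^32 ≡ 324^2 = 104976 ≡ 307 (mod 799)
4^64 ≡ 307^2 = 94249 ≡ 766 (mod 799)
4^128 ≡ 766^2 = 586756 ≡ 290 (mod 799)
4^256 ≡ 290^2 = 84100 ≡ 205 (mod 799)
399 = 256 + 128 + 8 + 4 + 2 + 1 in binary powers of 2.
So 4^399 ≡ 205 · 290 · 18 · 256 · 16 · 4 ≡ 676 (mod 799).
Squaring chain: 676; never reaches −1, so base 4 is a Miller–Rabin witness that 799 is composite.

676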